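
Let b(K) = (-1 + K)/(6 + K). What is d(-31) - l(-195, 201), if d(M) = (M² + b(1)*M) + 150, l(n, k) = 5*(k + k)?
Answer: -899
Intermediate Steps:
b(K) = (-1 + K)/(6 + K)
l(n, k) = 10*k (l(n, k) = 5*(2*k) = 10*k)
d(M) = 150 + M² (d(M) = (M² + ((-1 + 1)/(6 + 1))*M) + 150 = (M² + (0/7)*M) + 150 = (M² + ((⅐)*0)*M) + 150 = (M² + 0*M) + 150 = (M² + 0) + 150 = M² + 150 = 150 + M²)
d(-31) - l(-195, 201) = (150 + (-31)²) - 10*201 = (150 + 961) - 1*2010 = 1111 - 2010 = -899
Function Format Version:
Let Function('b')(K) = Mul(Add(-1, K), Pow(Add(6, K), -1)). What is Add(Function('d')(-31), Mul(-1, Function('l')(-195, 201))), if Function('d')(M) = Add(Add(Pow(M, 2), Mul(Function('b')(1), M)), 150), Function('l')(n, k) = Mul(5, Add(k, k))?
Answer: -899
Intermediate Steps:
Function('b')(K) = Mul(Pow(Add(6, K), -1), Add(-1, K))
Function('l')(n, k) = Mul(10, k) (Function('l')(n, k) = Mul(5, Mul(2, k)) = Mul(10, k))
Function('d')(M) = Add(150, Pow(M, 2)) (Function('d')(M) = Add(Add(Pow(M, 2), Mul(Mul(Pow(Add(6, 1), -1), Add(-1, 1)), M)), 150) = Add(Add(Pow(M, 2), Mul(Mul(Pow(7, -1), 0), M)), 150) = Add(Add(Pow(M, 2), Mul(Mul(Rational(1, 7), 0), M)), 150) = Add(Add(Pow(M, 2), Mul(0, M)), 150) = Add(Add(Pow(M, 2), 0), 150) = Add(Pow(M, 2), 150) = Add(150, Pow(M, 2)))
Add(Function('d')(-31), Mul(-1, Function('l')(-195, 201))) = Add(Add(150, Pow(-31, 2)), Mul(-1, Mul(10, 201))) = Add(Add(150, 961), Mul(-1, 2010)) = Add(1111, -2010) = -899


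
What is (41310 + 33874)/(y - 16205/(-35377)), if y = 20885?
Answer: 1329892184/369432425 ≈ 3.5998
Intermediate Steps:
(41310 + 33874)/(y - 16205/(-35377)) = (41310 + 33874)/(20885 - 16205/(-35377)) = 75184/(20885 - 16205*(-1/35377)) = 75184/(20885 + 16205/35377) = 75184/(738864850/35377) = 75184*(35377/738864850) = 1329892184/369432425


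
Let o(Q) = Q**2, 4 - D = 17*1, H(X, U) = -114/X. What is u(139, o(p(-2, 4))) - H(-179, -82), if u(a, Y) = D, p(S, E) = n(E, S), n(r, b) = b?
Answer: -2441/179 ≈ -13.637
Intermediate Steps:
p(S, E) = S
D = -13 (D = 4 - 17 = -13)
u(a, Y) = -13
u(139, o(p(-2, 4))) - H(-179, -82) = -13 - (-114)/(-179) = -13 - (-114)*(-1)/179 = -13 - 1*114/179 = -13 - 114/179 = -2441/179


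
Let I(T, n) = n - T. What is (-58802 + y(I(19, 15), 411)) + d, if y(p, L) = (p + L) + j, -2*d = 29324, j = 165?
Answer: -72892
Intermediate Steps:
d = -14662 (d = -½*29324 = -14662)
y(p, L) = 165 + L + p (y(p, L) = (p + L) + 165 = (L + p) + 165 = 165 + L + p)
(-58802 + y(I(19, 15), 411)) + d = (-58802 + (165 + 411 + (15 - 1*19))) - 14662 = (-58802 + (165 + 411 + (15 - 19))) - 14662 = (-58802 + (165 + 411 - 4)) - 14662 = (-58802 + 572) - 14662 = -58230 - 14662 = -72892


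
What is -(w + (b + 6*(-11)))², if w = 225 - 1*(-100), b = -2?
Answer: -66049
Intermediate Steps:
w = 325 (w = 225 + 100 = 325)
-(w + (b + 6*(-11)))² = -(325 + (-2 + 6*(-11)))² = -(325 + (-2 - 66))² = -(325 - 68)² = -1*257² = -1*66049 = -66049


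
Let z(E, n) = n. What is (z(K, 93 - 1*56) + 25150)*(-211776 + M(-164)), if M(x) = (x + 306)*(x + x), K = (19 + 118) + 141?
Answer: -6507111824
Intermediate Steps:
K = 278 (K = 137 + 141 = 278)
M(x) = 2*x*(306 + x) (M(x) = (306 + x)*(2*x) = 2*x*(306 + x))
(z(K, 93 - 1*56) + 25150)*(-211776 + M(-164)) = ((93 - 1*56) + 25150)*(-211776 + 2*(-164)*(306 - 164)) = ((93 - 56) + 25150)*(-211776 + 2*(-164)*142) = (37 + 25150)*(-211776 - 46576) = 25187*(-258352) = -6507111824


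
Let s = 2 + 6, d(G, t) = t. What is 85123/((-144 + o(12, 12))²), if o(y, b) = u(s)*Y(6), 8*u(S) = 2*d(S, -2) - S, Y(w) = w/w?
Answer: 340492/84681 ≈ 4.0209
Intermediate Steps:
s = 8
Y(w) = 1
u(S) = -½ - S/8 (u(S) = (2*(-2) - S)/8 = (-4 - S)/8 = -½ - S/8)
o(y, b) = -3/2 (o(y, b) = (-½ - ⅛*8)*1 = (-½ - 1)*1 = -3/2*1 = -3/2)
85123/((-144 + o(12, 12))²) = 85123/((-144 - 3/2)²) = 85123/((-291/2)²) = 85123/(84681/4) = 85123*(4/84681) = 340492/84681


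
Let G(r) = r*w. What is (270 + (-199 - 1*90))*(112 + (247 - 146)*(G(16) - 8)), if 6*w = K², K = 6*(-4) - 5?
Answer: -12871360/3 ≈ -4.2905e+6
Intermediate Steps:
K = -29 (K = -24 - 5 = -29)
w = 841/6 (w = (⅙)*(-29)² = (⅙)*841 = 841/6 ≈ 140.17)
G(r) = 841*r/6 (G(r) = r*(841/6) = 841*r/6)
(270 + (-199 - 1*90))*(112 + (247 - 146)*(G(16) - 8)) = (270 + (-199 - 1*90))*(112 + (247 - 146)*((841/6)*16 - 8)) = (270 + (-199 - 90))*(112 + 101*(6728/3 - 8)) = (270 - 289)*(112 + 101*(6704/3)) = -19*(112 + 677104/3) = -19*677440/3 = -12871360/3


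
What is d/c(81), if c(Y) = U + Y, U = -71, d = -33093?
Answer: -33093/10 ≈ -3309.3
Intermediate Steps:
c(Y) = -71 + Y
d/c(81) = -33093/(-71 + 81) = -33093/10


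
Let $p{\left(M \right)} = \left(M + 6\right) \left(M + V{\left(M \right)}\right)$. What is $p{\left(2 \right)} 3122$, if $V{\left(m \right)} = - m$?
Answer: $0$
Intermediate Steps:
$p{\left(M \right)} = 0$ ($p{\left(M \right)} = \left(M + 6\right) \left(M - M\right) = \left(6 + M\right) 0 = 0$)
$p{\left(2 \right)} 3122 = 0 \cdot 3122 = 0$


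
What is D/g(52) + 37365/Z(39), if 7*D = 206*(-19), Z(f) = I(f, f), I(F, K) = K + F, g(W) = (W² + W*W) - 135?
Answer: 459624741/959686 ≈ 478.93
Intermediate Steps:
g(W) = -135 + 2*W² (g(W) = (W² + W²) - 135 = 2*W² - 135 = -135 + 2*W²)
I(F, K) = F + K
Z(f) = 2*f (Z(f) = f + f = 2*f)
D = -3914/7 (D = (206*(-19))/7 = (⅐)*(-3914) = -3914/7 ≈ -559.14)
D/g(52) + 37365/Z(39) = -3914/(7*(-135 + 2*52²)) + 37365/((2*39)) = -3914/(7*(-135 + 2*2704)) + 37365/78 = -3914/(7*(-135 + 5408)) + 37365*(1/78) = -3914/7/5273 + 12455/26 = -3914/7*1/5273 + 12455/26 = -3914/36911 + 12455/26 = 459624741/959686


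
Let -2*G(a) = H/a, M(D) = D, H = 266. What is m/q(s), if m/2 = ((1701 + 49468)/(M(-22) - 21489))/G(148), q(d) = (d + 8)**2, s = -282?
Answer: 3786506/53697414547 ≈ 7.0516e-5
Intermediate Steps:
q(d) = (8 + d)**2
G(a) = -133/a
m = 15146024/2860963 (m = 2*(((1701 + 49468)/(-22 - 21489))/((-133/148))) = 2*((51169/(-21511))/((-133*1/148))) = 2*((51169*(-1/21511))/(-133/148)) = 2*(-51169/21511*(-148/133)) = 2*(7573012/2860963) = 15146024/2860963 ≈ 5.2940)
m/q(s) = 15146024/(2860963*((8 - 282)**2)) = 15146024/(2860963*((-274)**2)) = (15146024/2860963)/75076 = (15146024/2860963)*(1/75076) = 3786506/53697414547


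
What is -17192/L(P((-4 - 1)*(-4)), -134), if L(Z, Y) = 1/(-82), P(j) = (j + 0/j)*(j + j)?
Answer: 1409744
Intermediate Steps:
P(j) = 2*j**2 (P(j) = (j + 0)*(2*j) = j*(2*j) = 2*j**2)
L(Z, Y) = -1/82
-17192/L(P((-4 - 1)*(-4)), -134) = -17192/(-1/82) = -17192*(-82) = 1409744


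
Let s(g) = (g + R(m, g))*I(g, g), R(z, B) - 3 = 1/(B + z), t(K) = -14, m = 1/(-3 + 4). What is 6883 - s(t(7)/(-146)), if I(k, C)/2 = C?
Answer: 1467016417/213160 ≈ 6882.2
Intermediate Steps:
I(k, C) = 2*C
m = 1 (m = 1/1 = 1)
R(z, B) = 3 + 1/(B + z)
s(g) = 2*g*(g + (4 + 3*g)/(1 + g)) (s(g) = (g + (1 + 3*g + 3*1)/(g + 1))*(2*g) = (g + (1 + 3*g + 3)/(1 + g))*(2*g) = (g + (4 + 3*g)/(1 + g))*(2*g) = 2*g*(g + (4 + 3*g)/(1 + g)))
6883 - s(t(7)/(-146)) = 6883 - 2*(-14/(-146))*(4 + (-14/(-146))**2 + 4*(-14/(-146)))/(1 - 14/(-146)) = 6883 - 2*(-14*(-1/146))*(4 + (-14*(-1/146))**2 + 4*(-14*(-1/146)))/(1 - 14*(-1/146)) = 6883 - 2*7*(4 + (7/73)**2 + 4*(7/73))/(73*(1 + 7/73)) = 6883 - 2*7*(4 + 49/5329 + 28/73)/(73*80/73) = 6883 - 2*7*73*23409/(73*80*5329) = 6883 - 1*163863/213160 = 6883 - 163863/213160 = 1467016417/213160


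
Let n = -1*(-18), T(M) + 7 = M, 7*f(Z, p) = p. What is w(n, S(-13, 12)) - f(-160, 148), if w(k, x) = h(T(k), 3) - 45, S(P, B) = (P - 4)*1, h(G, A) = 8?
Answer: -407/7 ≈ -58.143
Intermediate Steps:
f(Z, p) = p/7
T(M) = -7 + M
n = 18
S(P, B) = -4 + P (S(P, B) = (-4 + P)*1 = -4 + P)
w(k, x) = -37 (w(k, x) = 8 - 45 = -37)
w(n, S(-13, 12)) - f(-160, 148) = -37 - 148/7 = -407/7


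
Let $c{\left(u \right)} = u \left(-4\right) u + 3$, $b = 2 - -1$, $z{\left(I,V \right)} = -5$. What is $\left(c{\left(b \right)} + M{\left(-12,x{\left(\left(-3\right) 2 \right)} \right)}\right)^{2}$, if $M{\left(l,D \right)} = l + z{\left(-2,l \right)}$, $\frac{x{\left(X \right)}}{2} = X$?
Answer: $2500$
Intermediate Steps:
$x{\left(X \right)} = 2 X$
$M{\left(l,D \right)} = -5 + l$ ($M{\left(l,D \right)} = l - 5 = -5 + l$)
$b = 3$ ($b = 2 + 1 = 3$)
$c{\left(u \right)} = 3 - 4 u^{2}$ ($c{\left(u \right)} = - 4 u u + 3 = - 4 u^{2} + 3 = 3 - 4 u^{2}$)
$\left(c{\left(b \right)} + M{\left(-12,x{\left(\left(-3\right) 2 \right)} \right)}\right)^{2} = \left(\left(3 - 4 \cdot 3^{2}\right) - 17\right)^{2} = \left(\left(3 - 36\right) - 17\right)^{2} = \left(-33 - 17\right)^{2} = \left(-50\right)^{2} = 2500$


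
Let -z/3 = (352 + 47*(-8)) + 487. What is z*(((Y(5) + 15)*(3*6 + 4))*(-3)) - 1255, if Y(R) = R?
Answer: 1832225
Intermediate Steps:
z = -1389 (z = -3*((352 + 47*(-8)) + 487) = -3*((352 - 376) + 487) = -3*(-24 + 487) = -3*463 = -1389)
z*(((Y(5) + 15)*(3*6 + 4))*(-3)) - 1255 = -1389*(5 + 15)*(3*6 + 4)*(-3) - 1255 = -1389*20*(18 + 4)*(-3) - 1255 = -1389*20*22*(-3) - 1255 = -611160*(-3) - 1255 = -1389*(-1320) - 1255 = 1833480 - 1255 = 1832225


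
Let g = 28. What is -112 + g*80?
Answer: 2128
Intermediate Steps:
-112 + g*80 = -112 + 28*80 = -112 + 2240 = 2128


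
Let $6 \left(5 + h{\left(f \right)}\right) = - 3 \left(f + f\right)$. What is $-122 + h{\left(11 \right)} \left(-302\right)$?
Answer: $4710$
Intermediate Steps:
$h{\left(f \right)} = -5 - f$ ($h{\left(f \right)} = -5 + \frac{\left(-3\right) \left(f + f\right)}{6} = -5 + \frac{\left(-3\right) 2 f}{6} = -5 + \frac{\left(-6\right) f}{6} = -5 - f$)
$-122 + h{\left(11 \right)} \left(-302\right) = -122 + \left(-5 - 11\right) \left(-302\right) = -122 - -4832 = -122 + 4832 = 4710$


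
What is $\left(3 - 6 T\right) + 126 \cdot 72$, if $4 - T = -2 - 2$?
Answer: $9027$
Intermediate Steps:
$T = 8$ ($T = 4 - \left(-2 - 2\right) = 4 - -4 = 4 + 4 = 8$)
$\left(3 - 6 T\right) + 126 \cdot 72 = \left(3 - 48\right) + 126 \cdot 72 = \left(3 - 48\right) + 9072 = -45 + 9072 = 9027$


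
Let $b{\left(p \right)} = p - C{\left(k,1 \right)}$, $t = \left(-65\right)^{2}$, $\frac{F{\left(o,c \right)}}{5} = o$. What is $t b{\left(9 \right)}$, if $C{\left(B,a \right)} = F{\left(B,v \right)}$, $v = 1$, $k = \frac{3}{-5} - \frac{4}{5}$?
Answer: $67600$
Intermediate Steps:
$k = - \frac{7}{5}$ ($k = 3 \left(- \frac{1}{5}\right) - \frac{4}{5} = - \frac{3}{5} - \frac{4}{5} = - \frac{7}{5} \approx -1.4$)
$F{\left(o,c \right)} = 5 o$
$t = 4225$
$C{\left(B,a \right)} = 5 B$
$b{\left(p \right)} = 7 + p$ ($b{\left(p \right)} = p - 5 \left(- \frac{7}{5}\right) = p - -7 = p + 7 = 7 + p$)
$t b{\left(9 \right)} = 4225 \left(7 + 9\right) = 4225 \cdot 16 = 67600$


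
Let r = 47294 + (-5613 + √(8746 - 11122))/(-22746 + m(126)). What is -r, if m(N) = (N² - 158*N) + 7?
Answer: -1266113287/26771 + 6*I*√66/26771 ≈ -47294.0 + 0.0018208*I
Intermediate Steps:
m(N) = 7 + N² - 158*N
r = 1266113287/26771 - 6*I*√66/26771 (r = 47294 + (-5613 + √(8746 - 11122))/(-22746 + (7 + 126² - 158*126)) = 47294 + (-5613 + √(-2376))/(-22746 + (7 + 15876 - 19908)) = 47294 + (-5613 + 6*I*√66)/(-22746 - 4025) = 47294 + (-5613 + 6*I*√66)/(-26771) = 47294 + (-5613 + 6*I*√66)*(-1/26771) = 47294 + (5613/26771 - 6*I*√66/26771) = 1266113287/26771 - 6*I*√66/26771 ≈ 47294.0 - 0.0018208*I)
-r = -(1266113287/26771 - 6*I*√66/26771) = -1266113287/26771 + 6*I*√66/26771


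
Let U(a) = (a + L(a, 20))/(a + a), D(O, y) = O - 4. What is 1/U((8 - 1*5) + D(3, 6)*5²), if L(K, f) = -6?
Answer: 11/7 ≈ 1.5714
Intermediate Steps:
D(O, y) = -4 + O
U(a) = (-6 + a)/(2*a) (U(a) = (a - 6)/(a + a) = (-6 + a)/((2*a)) = (-6 + a)*(1/(2*a)) = (-6 + a)/(2*a))
1/U((8 - 1*5) + D(3, 6)*5²) = 1/((-6 + ((8 - 1*5) + (-4 + 3)*5²))/(2*((8 - 1*5) + (-4 + 3)*5²))) = 1/((-6 + ((8 - 5) - 1*25))/(2*((8 - 5) - 1*25))) = 1/((-6 + (3 - 25))/(2*(3 - 25))) = 1/((½)*(-6 - 22)/(-22)) = 1/((½)*(-1/22)*(-28)) = 1/(7/11) = 11/7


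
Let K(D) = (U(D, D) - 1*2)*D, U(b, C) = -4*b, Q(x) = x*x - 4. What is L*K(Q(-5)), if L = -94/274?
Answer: 84882/137 ≈ 619.58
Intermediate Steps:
Q(x) = -4 + x² (Q(x) = x² - 4 = -4 + x²)
L = -47/137 (L = -94*1/274 = -47/137 ≈ -0.34307)
K(D) = D*(-2 - 4*D) (K(D) = (-4*D - 1*2)*D = (-4*D - 2)*D = (-2 - 4*D)*D = D*(-2 - 4*D))
L*K(Q(-5)) = -(-94)*(-4 + (-5)²)*(1 + 2*(-4 + (-5)²))/137 = -(-94)*(-4 + 25)*(1 + 2*(-4 + 25))/137 = -(-94)*21*(1 + 2*21)/137 = -(-94)*21*(1 + 42)/137 = -(-94)*21*43/137 = -47/137*(-1806) = 84882/137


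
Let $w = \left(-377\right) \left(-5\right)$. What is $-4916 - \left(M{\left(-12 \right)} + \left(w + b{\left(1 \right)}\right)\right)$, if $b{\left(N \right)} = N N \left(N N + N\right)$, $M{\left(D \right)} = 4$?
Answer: $-6807$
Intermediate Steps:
$w = 1885$
$b{\left(N \right)} = N^{2} \left(N + N^{2}\right)$ ($b{\left(N \right)} = N^{2} \left(N^{2} + N\right) = N^{2} \left(N + N^{2}\right)$)
$-4916 - \left(M{\left(-12 \right)} + \left(w + b{\left(1 \right)}\right)\right) = -4916 - \left(4 + \left(1885 + 1^{3} \left(1 + 1\right)\right)\right) = -4916 - \left(4 + \left(1885 + 1 \cdot 2\right)\right) = -4916 - \left(4 + \left(1885 + 2\right)\right) = -4916 - \left(4 + 1887\right) = -4916 - 1891 = -6807$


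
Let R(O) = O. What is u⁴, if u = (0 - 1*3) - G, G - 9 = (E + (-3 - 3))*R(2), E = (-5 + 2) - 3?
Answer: 20736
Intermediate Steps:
E = -6 (E = -3 - 3 = -6)
G = -15 (G = 9 + (-6 + (-3 - 3))*2 = 9 + (-6 - 6)*2 = 9 - 12*2 = 9 - 24 = -15)
u = 12 (u = (0 - 1*3) - 1*(-15) = (0 - 3) + 15 = -3 + 15 = 12)
u⁴ = 12⁴ = 20736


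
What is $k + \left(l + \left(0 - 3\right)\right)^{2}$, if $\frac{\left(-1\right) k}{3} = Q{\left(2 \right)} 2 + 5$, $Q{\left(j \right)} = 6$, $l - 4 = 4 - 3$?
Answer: $-47$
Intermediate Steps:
$l = 5$ ($l = 4 + \left(4 - 3\right) = 4 + 1 = 5$)
$k = -51$ ($k = - 3 \left(6 \cdot 2 + 5\right) = - 3 \left(12 + 5\right) = \left(-3\right) 17 = -51$)
$k + \left(l + \left(0 - 3\right)\right)^{2} = -51 + \left(5 + \left(0 - 3\right)\right)^{2} = -51 + \left(5 - 3\right)^{2} = -51 + 2^{2} = -51 + 4 = -47$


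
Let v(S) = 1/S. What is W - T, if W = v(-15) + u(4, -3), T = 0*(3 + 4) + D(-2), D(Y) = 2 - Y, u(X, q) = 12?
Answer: 119/15 ≈ 7.9333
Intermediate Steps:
T = 4 (T = 0*(3 + 4) + (2 - 1*(-2)) = 0*7 + (2 + 2) = 0 + 4 = 4)
W = 179/15 (W = 1/(-15) + 12 = -1/15 + 12 = 179/15 ≈ 11.933)
W - T = 179/15 - 1*4 = 179/15 - 4 = 119/15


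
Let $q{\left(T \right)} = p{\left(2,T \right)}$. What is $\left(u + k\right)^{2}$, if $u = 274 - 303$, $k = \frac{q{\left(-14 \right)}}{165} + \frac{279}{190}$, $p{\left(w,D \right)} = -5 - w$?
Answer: $\frac{29890606321}{39312900} \approx 760.33$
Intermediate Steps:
$q{\left(T \right)} = -7$ ($q{\left(T \right)} = -5 - 2 = -7$)
$k = \frac{8941}{6270}$ ($k = - \frac{7}{165} + \frac{279}{190} = \frac{8941}{6270} \approx 1.426$)
$u = -29$
$\left(u + k\right)^{2} = \left(-29 + \frac{8941}{6270}\right)^{2} = \left(- \frac{172889}{6270}\right)^{2} = \frac{29890606321}{39312900}$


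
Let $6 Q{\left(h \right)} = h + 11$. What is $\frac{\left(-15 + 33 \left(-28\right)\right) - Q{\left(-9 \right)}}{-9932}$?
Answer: $\frac{1409}{14898} \approx 0.094576$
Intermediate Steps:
$Q{\left(h \right)} = \frac{11}{6} + \frac{h}{6}$ ($Q{\left(h \right)} = \frac{h + 11}{6} = \frac{11 + h}{6} = \frac{11}{6} + \frac{h}{6}$)
$\frac{\left(-15 + 33 \left(-28\right)\right) - Q{\left(-9 \right)}}{-9932} = \frac{\left(-15 + 33 \left(-28\right)\right) - \left(\frac{11}{6} + \frac{1}{6} \left(-9\right)\right)}{-9932} = \left(\left(-15 - 924\right) - \left(\frac{11}{6} - \frac{3}{2}\right)\right) \left(- \frac{1}{9932}\right) = \left(-939 - \frac{1}{3}\right) \left(- \frac{1}{9932}\right) = \left(- \frac{2818}{3}\right) \left(- \frac{1}{9932}\right) = \frac{1409}{14898}$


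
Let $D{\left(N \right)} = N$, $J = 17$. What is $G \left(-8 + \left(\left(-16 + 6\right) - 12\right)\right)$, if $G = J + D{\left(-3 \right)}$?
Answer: $-420$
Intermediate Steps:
$G = 14$ ($G = 17 - 3 = 14$)
$G \left(-8 + \left(\left(-16 + 6\right) - 12\right)\right) = 14 \left(-8 + \left(\left(-16 + 6\right) - 12\right)\right) = 14 \left(-8 - 22\right) = 14 \left(-30\right) = -420$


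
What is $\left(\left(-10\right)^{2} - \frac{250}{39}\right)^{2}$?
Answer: $\frac{13322500}{1521} \approx 8759.0$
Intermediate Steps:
$\left(\left(-10\right)^{2} - \frac{250}{39}\right)^{2} = \left(100 - \frac{250}{39}\right)^{2} = \left(\frac{3650}{39}\right)^{2} = \frac{13322500}{1521}$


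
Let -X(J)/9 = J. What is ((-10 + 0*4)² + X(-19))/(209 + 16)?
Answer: 271/225 ≈ 1.2044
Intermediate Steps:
X(J) = -9*J
((-10 + 0*4)² + X(-19))/(209 + 16) = ((-10 + 0*4)² - 9*(-19))/(209 + 16) = ((-10 + 0)² + 171)/225 = ((-10)² + 171)*(1/225) = (100 + 171)*(1/225) = 271*(1/225) = 271/225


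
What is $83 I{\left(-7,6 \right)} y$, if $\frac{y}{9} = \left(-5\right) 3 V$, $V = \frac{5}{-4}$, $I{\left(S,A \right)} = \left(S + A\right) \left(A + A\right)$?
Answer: $-168075$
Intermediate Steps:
$I{\left(S,A \right)} = 2 A \left(A + S\right)$ ($I{\left(S,A \right)} = \left(A + S\right) 2 A = 2 A \left(A + S\right)$)
$V = - \frac{5}{4}$ ($V = 5 \left(- \frac{1}{4}\right) = - \frac{5}{4} \approx -1.25$)
$y = \frac{675}{4}$ ($y = 9 \left(-5\right) 3 \left(- \frac{5}{4}\right) = 9 \left(\left(-15\right) \left(- \frac{5}{4}\right)\right) = 9 \cdot \frac{75}{4} = \frac{675}{4} \approx 168.75$)
$83 I{\left(-7,6 \right)} y = 83 \cdot 2 \cdot 6 \left(6 - 7\right) \frac{675}{4} = 83 \cdot 2 \cdot 6 \left(-1\right) \frac{675}{4} = 83 \left(-12\right) \frac{675}{4} = \left(-996\right) \frac{675}{4} = -168075$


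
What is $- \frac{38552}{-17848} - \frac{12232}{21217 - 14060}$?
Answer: $\frac{7199991}{15967267} \approx 0.45092$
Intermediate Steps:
$- \frac{38552}{-17848} - \frac{12232}{21217 - 14060} = \left(-38552\right) \left(- \frac{1}{17848}\right) - \frac{12232}{21217 - 14060} = \frac{4819}{2231} - \frac{12232}{7157} = \frac{7199991}{15967267}$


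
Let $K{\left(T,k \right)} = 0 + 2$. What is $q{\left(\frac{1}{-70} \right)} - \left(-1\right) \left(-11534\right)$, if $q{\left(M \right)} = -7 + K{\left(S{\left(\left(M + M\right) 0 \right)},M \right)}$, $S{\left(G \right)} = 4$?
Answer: $-11539$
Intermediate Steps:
$K{\left(T,k \right)} = 2$
$q{\left(M \right)} = -5$ ($q{\left(M \right)} = -7 + 2 = -5$)
$q{\left(\frac{1}{-70} \right)} - \left(-1\right) \left(-11534\right) = -5 - \left(-1\right) \left(-11534\right) = -5 - 11534 = -11539$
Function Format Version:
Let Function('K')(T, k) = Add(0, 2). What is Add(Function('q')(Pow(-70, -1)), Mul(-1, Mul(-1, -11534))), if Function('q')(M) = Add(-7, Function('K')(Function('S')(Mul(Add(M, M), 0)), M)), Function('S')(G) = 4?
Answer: -11539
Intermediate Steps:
Function('K')(T, k) = 2
Function('q')(M) = -5 (Function('q')(M) = Add(-7, 2) = -5)
Add(Function('q')(Pow(-70, -1)), Mul(-1, Mul(-1, -11534))) = Add(-5, Mul(-1, Mul(-1, -11534))) = Add(-5, Mul(-1, 11534)) = Add(-5, -11534) = -11539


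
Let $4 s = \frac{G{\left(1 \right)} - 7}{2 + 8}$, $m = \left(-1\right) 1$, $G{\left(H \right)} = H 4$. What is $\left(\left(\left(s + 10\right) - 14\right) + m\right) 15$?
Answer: $- \frac{609}{8} \approx -76.125$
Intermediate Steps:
$G{\left(H \right)} = 4 H$
$m = -1$
$s = - \frac{3}{40}$ ($s = \frac{\left(4 \cdot 1 - 7\right) \frac{1}{2 + 8}}{4} = \frac{\left(4 - 7\right) \frac{1}{10}}{4} = \frac{\left(-3\right) \frac{1}{10}}{4} = \frac{1}{4} \left(- \frac{3}{10}\right) = - \frac{3}{40} \approx -0.075$)
$\left(\left(\left(s + 10\right) - 14\right) + m\right) 15 = \left(\left(\left(- \frac{3}{40} + 10\right) - 14\right) - 1\right) 15 = \left(\left(\frac{397}{40} - 14\right) - 1\right) 15 = \left(- \frac{163}{40} - 1\right) 15 = \left(- \frac{203}{40}\right) 15 = - \frac{609}{8}$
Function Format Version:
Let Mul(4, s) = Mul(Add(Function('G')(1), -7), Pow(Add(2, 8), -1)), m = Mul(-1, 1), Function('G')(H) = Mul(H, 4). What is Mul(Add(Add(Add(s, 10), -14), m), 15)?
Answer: Rational(-609, 8) ≈ -76.125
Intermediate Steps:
Function('G')(H) = Mul(4, H)
m = -1
s = Rational(-3, 40) (s = Mul(Rational(1, 4), Mul(Add(Mul(4, 1), -7), Pow(Add(2, 8), -1))) = Mul(Rational(1, 4), Mul(Add(4, -7), Pow(10, -1))) = Mul(Rational(1, 4), Mul(-3, Rational(1, 10))) = Mul(Rational(1, 4), Rational(-3, 10)) = Rational(-3, 40) ≈ -0.075000)
Mul(Add(Add(Add(s, 10), -14), m), 15) = Mul(Add(Add(Add(Rational(-3, 40), 10), -14), -1), 15) = Mul(Add(Add(Rational(397, 40), -14), -1), 15) = Mul(Add(Rational(-163, 40), -1), 15) = Mul(Rational(-203, 40), 15) = Rational(-609, 8)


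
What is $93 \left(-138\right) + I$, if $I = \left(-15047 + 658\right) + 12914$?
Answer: $-14309$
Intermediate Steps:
$I = -1475$ ($I = -14389 + 12914 = -1475$)
$93 \left(-138\right) + I = 93 \left(-138\right) - 1475 = -12834 - 1475 = -14309$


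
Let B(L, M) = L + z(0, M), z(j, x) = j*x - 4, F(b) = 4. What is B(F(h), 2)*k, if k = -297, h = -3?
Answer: 0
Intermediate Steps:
z(j, x) = -4 + j*x
B(L, M) = -4 + L (B(L, M) = L + (-4 + 0*M) = L + (-4 + 0) = L - 4 = -4 + L)
B(F(h), 2)*k = (-4 + 4)*(-297) = 0*(-297) = 0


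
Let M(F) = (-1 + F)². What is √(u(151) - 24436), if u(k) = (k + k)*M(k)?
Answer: 2*√1692641 ≈ 2602.0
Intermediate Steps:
u(k) = 2*k*(-1 + k)² (u(k) = (k + k)*(-1 + k)² = (2*k)*(-1 + k)² = 2*k*(-1 + k)²)
√(u(151) - 24436) = √(2*151*(-1 + 151)² - 24436) = √(2*151*150² - 24436) = √(2*151*22500 - 24436) = √(6795000 - 24436) = √6770564 = 2*√1692641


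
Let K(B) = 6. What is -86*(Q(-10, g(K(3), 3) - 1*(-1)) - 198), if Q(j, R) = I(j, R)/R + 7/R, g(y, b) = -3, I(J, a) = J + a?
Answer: 16813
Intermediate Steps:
Q(j, R) = 7/R + (R + j)/R (Q(j, R) = (j + R)/R + 7/R = (R + j)/R + 7/R = 7/R + (R + j)/R)
-86*(Q(-10, g(K(3), 3) - 1*(-1)) - 198) = -86*((7 + (-3 - 1*(-1)) - 10)/(-3 - 1*(-1)) - 198) = -86*((7 + (-3 + 1) - 10)/(-3 + 1) - 198) = -86*((7 - 2 - 10)/(-2) - 198) = -86*(-1/2*(-5) - 198) = -86*(5/2 - 198) = -86*(-391/2) = 16813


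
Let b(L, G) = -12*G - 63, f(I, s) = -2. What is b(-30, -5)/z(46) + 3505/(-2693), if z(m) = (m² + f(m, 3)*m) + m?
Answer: -2421143/1858170 ≈ -1.3030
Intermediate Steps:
b(L, G) = -63 - 12*G
z(m) = m² - m (z(m) = (m² - 2*m) + m = m² - m)
b(-30, -5)/z(46) + 3505/(-2693) = (-63 - 12*(-5))/((46*(-1 + 46))) + 3505/(-2693) = (-63 + 60)/((46*45)) + 3505*(-1/2693) = -3/2070 - 3505/2693 = -3*1/2070 - 3505/2693 = -1/690 - 3505/2693 = -2421143/1858170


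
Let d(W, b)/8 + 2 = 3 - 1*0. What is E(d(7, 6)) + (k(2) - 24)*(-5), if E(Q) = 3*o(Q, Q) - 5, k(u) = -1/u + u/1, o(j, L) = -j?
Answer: 167/2 ≈ 83.500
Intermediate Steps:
k(u) = u - 1/u (k(u) = -1/u + u*1 = -1/u + u = u - 1/u)
d(W, b) = 8 (d(W, b) = -16 + 8*(3 - 1*0) = -16 + 8*(3 + 0) = -16 + 8*3 = -16 + 24 = 8)
E(Q) = -5 - 3*Q (E(Q) = 3*(-Q) - 5 = -3*Q - 5 = -5 - 3*Q)
E(d(7, 6)) + (k(2) - 24)*(-5) = (-5 - 3*8) + ((2 - 1/2) - 24)*(-5) = (-5 - 24) + ((2 - 1*1/2) - 24)*(-5) = -29 + ((2 - 1/2) - 24)*(-5) = -29 + (3/2 - 24)*(-5) = -29 - 45/2*(-5) = -29 + 225/2 = 167/2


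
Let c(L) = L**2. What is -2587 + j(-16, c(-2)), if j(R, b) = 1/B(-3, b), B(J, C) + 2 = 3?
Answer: -2586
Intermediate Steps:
B(J, C) = 1 (B(J, C) = -2 + 3 = 1)
j(R, b) = 1 (j(R, b) = 1/1 = 1)
-2587 + j(-16, c(-2)) = -2587 + 1 = -2586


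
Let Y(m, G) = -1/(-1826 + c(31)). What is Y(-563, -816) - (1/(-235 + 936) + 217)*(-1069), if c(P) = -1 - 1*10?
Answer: 298722179555/1287737 ≈ 2.3197e+5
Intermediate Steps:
c(P) = -11 (c(P) = -1 - 10 = -11)
Y(m, G) = 1/1837 (Y(m, G) = -1/(-1826 - 11) = -1/(-1837) = -1*(-1/1837) = 1/1837)
Y(-563, -816) - (1/(-235 + 936) + 217)*(-1069) = 1/1837 - (1/(-235 + 936) + 217)*(-1069) = 1/1837 - (1/701 + 217)*(-1069) = 1/1837 - 152118*(-1069)/701 = 1/1837 - 1*(-162614142/701) = 1/1837 + 162614142/701 = 298722179555/1287737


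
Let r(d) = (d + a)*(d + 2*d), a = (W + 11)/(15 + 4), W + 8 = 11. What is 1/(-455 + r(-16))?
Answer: 19/5275 ≈ 0.0036019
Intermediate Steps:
W = 3 (W = -8 + 11 = 3)
a = 14/19 (a = (3 + 11)/(15 + 4) = 14/19 ≈ 0.73684)
r(d) = 3*d*(14/19 + d) (r(d) = (d + 14/19)*(d + 2*d) = (14/19 + d)*(3*d) = 3*d*(14/19 + d))
1/(-455 + r(-16)) = 1/(-455 + (3/19)*(-16)*(14 + 19*(-16))) = 1/(-455 + (3/19)*(-16)*(14 - 304)) = 1/(-455 + (3/19)*(-16)*(-290)) = 1/(-455 + 13920/19) = 1/(5275/19) = 19/5275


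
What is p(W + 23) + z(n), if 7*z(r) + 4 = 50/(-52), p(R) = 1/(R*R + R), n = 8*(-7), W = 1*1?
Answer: -38609/54600 ≈ -0.70712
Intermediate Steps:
W = 1
n = -56
p(R) = 1/(R + R**2) (p(R) = 1/(R**2 + R) = 1/(R + R**2))
z(r) = -129/182 (z(r) = -4/7 + (50/(-52))/7 = -4/7 + (50*(-1/52))/7 = -4/7 + (1/7)*(-25/26) = -4/7 - 25/182 = -129/182)
p(W + 23) + z(n) = 1/((1 + 23)*(1 + (1 + 23))) - 129/182 = 1/(24*(1 + 24)) - 129/182 = (1/24)/25 - 129/182 = (1/24)*(1/25) - 129/182 = 1/600 - 129/182 = -38609/54600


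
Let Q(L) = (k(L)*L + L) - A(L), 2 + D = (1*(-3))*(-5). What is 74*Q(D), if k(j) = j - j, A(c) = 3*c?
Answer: -1924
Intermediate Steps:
k(j) = 0
D = 13 (D = -2 + (1*(-3))*(-5) = -2 - 3*(-5) = -2 + 15 = 13)
Q(L) = -2*L (Q(L) = (0*L + L) - 3*L = (0 + L) - 3*L = L - 3*L = -2*L)
74*Q(D) = 74*(-2*13) = 74*(-26) = -1924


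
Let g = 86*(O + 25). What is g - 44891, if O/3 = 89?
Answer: -19779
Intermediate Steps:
O = 267 (O = 3*89 = 267)
g = 25112 (g = 86*(267 + 25) = 86*292 = 25112)
g - 44891 = 25112 - 44891 = -19779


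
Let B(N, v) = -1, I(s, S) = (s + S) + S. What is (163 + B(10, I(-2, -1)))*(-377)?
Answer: -61074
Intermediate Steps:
I(s, S) = s + 2*S (I(s, S) = (S + s) + S = s + 2*S)
(163 + B(10, I(-2, -1)))*(-377) = (163 - 1)*(-377) = 162*(-377) = -61074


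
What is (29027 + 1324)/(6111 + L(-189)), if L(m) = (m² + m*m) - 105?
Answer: 10117/25816 ≈ 0.39189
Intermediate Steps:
L(m) = -105 + 2*m² (L(m) = (m² + m²) - 105 = 2*m² - 105 = -105 + 2*m²)
(29027 + 1324)/(6111 + L(-189)) = (29027 + 1324)/(6111 + (-105 + 2*(-189)²)) = 30351/(6111 + (-105 + 2*35721)) = 30351/(6111 + (-105 + 71442)) = 30351/(6111 + 71337) = 30351/77448 = 30351*(1/77448) = 10117/25816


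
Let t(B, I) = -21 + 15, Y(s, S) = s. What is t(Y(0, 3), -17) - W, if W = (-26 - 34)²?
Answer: -3606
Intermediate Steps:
t(B, I) = -6
W = 3600 (W = (-60)² = 3600)
t(Y(0, 3), -17) - W = -6 - 1*3600 = -6 - 3600 = -3606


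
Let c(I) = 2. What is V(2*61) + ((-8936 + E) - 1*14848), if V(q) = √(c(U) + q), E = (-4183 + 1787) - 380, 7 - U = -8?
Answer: -26560 + 2*√31 ≈ -26549.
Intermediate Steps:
U = 15 (U = 7 - 1*(-8) = 7 + 8 = 15)
E = -2776 (E = -2396 - 380 = -2776)
V(q) = √(2 + q)
V(2*61) + ((-8936 + E) - 1*14848) = √(2 + 2*61) + ((-8936 - 2776) - 1*14848) = √(2 + 122) + (-11712 - 14848) = √124 - 26560 = 2*√31 - 26560 = -26560 + 2*√31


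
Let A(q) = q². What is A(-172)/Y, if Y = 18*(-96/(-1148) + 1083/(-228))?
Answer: -16981216/48213 ≈ -352.21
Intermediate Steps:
Y = -48213/574 (Y = 18*(-96*(-1/1148) + 1083*(-1/228)) = 18*(24/287 - 19/4) = 18*(-5357/1148) = -48213/574 ≈ -83.995)
A(-172)/Y = (-172)²/(-48213/574) = 29584*(-574/48213) = -16981216/48213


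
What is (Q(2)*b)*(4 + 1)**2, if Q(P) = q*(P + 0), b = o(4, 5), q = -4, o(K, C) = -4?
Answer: 800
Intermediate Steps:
b = -4
Q(P) = -4*P (Q(P) = -4*(P + 0) = -4*P)
(Q(2)*b)*(4 + 1)**2 = (-4*2*(-4))*(4 + 1)**2 = -8*(-4)*5**2 = 32*25 = 800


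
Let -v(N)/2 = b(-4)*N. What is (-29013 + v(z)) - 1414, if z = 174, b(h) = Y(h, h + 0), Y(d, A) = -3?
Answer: -29383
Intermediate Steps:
b(h) = -3
v(N) = 6*N (v(N) = -(-6)*N = 6*N)
(-29013 + v(z)) - 1414 = (-29013 + 6*174) - 1414 = (-29013 + 1044) - 1414 = -27969 - 1414 = -29383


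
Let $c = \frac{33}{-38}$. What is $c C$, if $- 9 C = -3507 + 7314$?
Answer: $\frac{13959}{38} \approx 367.34$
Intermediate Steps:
$C = -423$ ($C = - \frac{-3507 + 7314}{9} = \left(- \frac{1}{9}\right) 3807 = -423$)
$c = - \frac{33}{38}$ ($c = 33 \left(- \frac{1}{38}\right) = - \frac{33}{38} \approx -0.86842$)
$c C = \left(- \frac{33}{38}\right) \left(-423\right) = \frac{13959}{38}$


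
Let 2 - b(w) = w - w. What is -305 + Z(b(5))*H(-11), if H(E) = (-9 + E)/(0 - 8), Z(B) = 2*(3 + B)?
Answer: -280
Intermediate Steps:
b(w) = 2 (b(w) = 2 - (w - w) = 2 - 1*0 = 2 + 0 = 2)
Z(B) = 6 + 2*B
H(E) = 9/8 - E/8 (H(E) = (-9 + E)/(-8) = (-9 + E)*(-1/8) = 9/8 - E/8)
-305 + Z(b(5))*H(-11) = -305 + (6 + 2*2)*(9/8 - 1/8*(-11)) = -305 + (6 + 4)*(9/8 + 11/8) = -305 + 10*(5/2) = -305 + 25 = -280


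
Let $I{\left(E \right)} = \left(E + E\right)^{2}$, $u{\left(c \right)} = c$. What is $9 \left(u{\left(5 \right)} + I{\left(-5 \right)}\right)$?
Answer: $945$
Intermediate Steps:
$I{\left(E \right)} = 4 E^{2}$ ($I{\left(E \right)} = \left(2 E\right)^{2} = 4 E^{2}$)
$9 \left(u{\left(5 \right)} + I{\left(-5 \right)}\right) = 9 \left(5 + 4 \left(-5\right)^{2}\right) = 9 \left(5 + 4 \cdot 25\right) = 9 \left(5 + 100\right) = 9 \cdot 105 = 945$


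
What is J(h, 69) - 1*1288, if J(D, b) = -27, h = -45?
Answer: -1315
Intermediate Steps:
J(h, 69) - 1*1288 = -27 - 1*1288 = -27 - 1288 = -1315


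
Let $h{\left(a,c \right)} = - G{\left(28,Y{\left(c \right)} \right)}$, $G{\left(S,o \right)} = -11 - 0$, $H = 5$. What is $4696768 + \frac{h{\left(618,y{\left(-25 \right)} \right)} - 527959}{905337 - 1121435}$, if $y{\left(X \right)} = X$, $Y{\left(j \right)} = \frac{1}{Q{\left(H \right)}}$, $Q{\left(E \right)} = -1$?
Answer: $\frac{507481349606}{108049} \approx 4.6968 \cdot 10^{6}$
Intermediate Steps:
$Y{\left(j \right)} = -1$ ($Y{\left(j \right)} = \frac{1}{-1} = -1$)
$G{\left(S,o \right)} = -11$ ($G{\left(S,o \right)} = -11 + 0 = -11$)
$h{\left(a,c \right)} = 11$ ($h{\left(a,c \right)} = \left(-1\right) \left(-11\right) = 11$)
$4696768 + \frac{h{\left(618,y{\left(-25 \right)} \right)} - 527959}{905337 - 1121435} = 4696768 + \frac{11 - 527959}{905337 - 1121435} = 4696768 - \frac{527948}{-216098} = 4696768 - - \frac{263974}{108049} = 4696768 + \frac{263974}{108049} = \frac{507481349606}{108049}$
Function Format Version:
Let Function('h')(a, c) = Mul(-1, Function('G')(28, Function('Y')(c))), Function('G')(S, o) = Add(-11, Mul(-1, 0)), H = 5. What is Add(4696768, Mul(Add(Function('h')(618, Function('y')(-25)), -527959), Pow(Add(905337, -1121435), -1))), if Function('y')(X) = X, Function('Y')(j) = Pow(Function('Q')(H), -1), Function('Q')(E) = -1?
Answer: Rational(507481349606, 108049) ≈ 4.6968e+6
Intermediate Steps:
Function('Y')(j) = -1 (Function('Y')(j) = Pow(-1, -1) = -1)
Function('G')(S, o) = -11 (Function('G')(S, o) = Add(-11, 0) = -11)
Function('h')(a, c) = 11 (Function('h')(a, c) = Mul(-1, -11) = 11)
Add(4696768, Mul(Add(Function('h')(618, Function('y')(-25)), -527959), Pow(Add(905337, -1121435), -1))) = Add(4696768, Mul(Add(11, -527959), Pow(Add(905337, -1121435), -1))) = Add(4696768, Mul(-527948, Pow(-216098, -1))) = Add(4696768, Mul(-527948, Rational(-1, 216098))) = Add(4696768, Rational(263974, 108049)) = Rational(507481349606, 108049)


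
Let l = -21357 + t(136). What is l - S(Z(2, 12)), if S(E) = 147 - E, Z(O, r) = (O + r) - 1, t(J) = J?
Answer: -21355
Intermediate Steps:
Z(O, r) = -1 + O + r
l = -21221 (l = -21357 + 136 = -21221)
l - S(Z(2, 12)) = -21221 - (147 - (-1 + 2 + 12)) = -21221 - (147 - 1*13) = -21221 - (147 - 13) = -21221 - 1*134 = -21221 - 134 = -21355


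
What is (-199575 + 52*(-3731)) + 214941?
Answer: -178646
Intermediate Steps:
(-199575 + 52*(-3731)) + 214941 = (-199575 - 194012) + 214941 = -393587 + 214941 = -178646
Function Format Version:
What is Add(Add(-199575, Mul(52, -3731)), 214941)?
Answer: -178646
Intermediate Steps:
Add(Add(-199575, Mul(52, -3731)), 214941) = Add(Add(-199575, -194012), 214941) = Add(-393587, 214941) = -178646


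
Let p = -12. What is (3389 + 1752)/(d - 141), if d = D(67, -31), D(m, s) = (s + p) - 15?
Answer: -5141/199 ≈ -25.834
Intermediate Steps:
D(m, s) = -27 + s (D(m, s) = (s - 12) - 15 = (-12 + s) - 15 = -27 + s)
d = -58 (d = -27 - 31 = -58)
(3389 + 1752)/(d - 141) = (3389 + 1752)/(-58 - 141) = 5141/(-199) = 5141*(-1/199) = -5141/199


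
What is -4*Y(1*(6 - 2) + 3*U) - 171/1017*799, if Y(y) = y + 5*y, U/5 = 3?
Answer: -148069/113 ≈ -1310.3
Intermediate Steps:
U = 15 (U = 5*3 = 15)
Y(y) = 6*y
-4*Y(1*(6 - 2) + 3*U) - 171/1017*799 = -24*(1*(6 - 2) + 3*15) - 171/1017*799 = -24*(1*4 + 45) - 171*1/1017*799 = -24*(4 + 45) - 19/113*799 = -24*49 - 15181/113 = -4*294 - 15181/113 = -1176 - 15181/113 = -148069/113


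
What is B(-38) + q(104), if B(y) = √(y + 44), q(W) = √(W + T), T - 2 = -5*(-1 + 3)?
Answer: 5*√6 ≈ 12.247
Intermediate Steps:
T = -8 (T = 2 - 5*(-1 + 3) = 2 - 5*2 = 2 - 10 = -8)
q(W) = √(-8 + W) (q(W) = √(W - 8) = √(-8 + W))
B(y) = √(44 + y)
B(-38) + q(104) = √(44 - 38) + √(-8 + 104) = √6 + √96 = √6 + 4*√6 = 5*√6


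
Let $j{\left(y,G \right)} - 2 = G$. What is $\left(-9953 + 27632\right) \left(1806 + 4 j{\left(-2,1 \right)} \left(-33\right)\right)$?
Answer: $24927390$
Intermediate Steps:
$j{\left(y,G \right)} = 2 + G$
$\left(-9953 + 27632\right) \left(1806 + 4 j{\left(-2,1 \right)} \left(-33\right)\right) = \left(-9953 + 27632\right) \left(1806 + 4 \left(2 + 1\right) \left(-33\right)\right) = 17679 \left(1806 + 4 \cdot 3 \left(-33\right)\right) = 17679 \left(1806 + 12 \left(-33\right)\right) = 17679 \left(1806 - 396\right) = 17679 \cdot 1410 = 24927390$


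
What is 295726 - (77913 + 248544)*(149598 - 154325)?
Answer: 1543457965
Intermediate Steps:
295726 - (77913 + 248544)*(149598 - 154325) = 295726 - 326457*(-4727) = 295726 - 1*(-1543162239) = 295726 + 1543162239 = 1543457965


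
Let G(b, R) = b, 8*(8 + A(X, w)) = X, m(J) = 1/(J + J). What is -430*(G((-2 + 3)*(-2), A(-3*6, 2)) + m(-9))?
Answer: 7955/9 ≈ 883.89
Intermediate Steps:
m(J) = 1/(2*J)
A(X, w) = -8 + X/8
-430*(G((-2 + 3)*(-2), A(-3*6, 2)) + m(-9)) = -430*((-2 + 3)*(-2) + (½)/(-9)) = -430*(1*(-2) + (½)*(-⅑)) = -430*(-2 - 1/18) = -430*(-37/18) = 7955/9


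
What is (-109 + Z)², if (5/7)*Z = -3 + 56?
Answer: 30276/25 ≈ 1211.0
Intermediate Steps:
Z = 371/5 (Z = 7*(-3 + 56)/5 = (7/5)*53 = 371/5 ≈ 74.200)
(-109 + Z)² = (-109 + 371/5)² = (-174/5)² = 30276/25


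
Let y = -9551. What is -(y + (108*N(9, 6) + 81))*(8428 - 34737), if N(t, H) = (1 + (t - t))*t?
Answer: -223573882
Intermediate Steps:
N(t, H) = t (N(t, H) = (1 + 0)*t = 1*t = t)
-(y + (108*N(9, 6) + 81))*(8428 - 34737) = -(-9551 + (108*9 + 81))*(8428 - 34737) = -(-9551 + (972 + 81))*(-26309) = -(-9551 + 1053)*(-26309) = -(-8498)*(-26309) = -1*223573882 = -223573882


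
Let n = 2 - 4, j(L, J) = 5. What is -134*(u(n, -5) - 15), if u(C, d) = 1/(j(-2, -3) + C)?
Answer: 5896/3 ≈ 1965.3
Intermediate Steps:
n = -2
u(C, d) = 1/(5 + C)
-134*(u(n, -5) - 15) = -134*(1/(5 - 2) - 15) = -134*(1/3 - 15) = -134*(⅓ - 15) = -134*(-44/3) = 5896/3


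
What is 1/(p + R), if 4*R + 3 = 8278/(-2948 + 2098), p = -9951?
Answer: -850/8461057 ≈ -0.00010046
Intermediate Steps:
R = -2707/850 (R = -¾ + (8278/(-2948 + 2098))/4 = -¾ + (8278/(-850))/4 = -¾ + (8278*(-1/850))/4 = -¾ + (¼)*(-4139/425) = -¾ - 4139/1700 = -2707/850 ≈ -3.1847)
1/(p + R) = 1/(-9951 - 2707/850) = 1/(-8461057/850) = -850/8461057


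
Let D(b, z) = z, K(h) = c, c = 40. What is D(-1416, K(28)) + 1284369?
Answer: 1284409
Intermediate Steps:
K(h) = 40
D(-1416, K(28)) + 1284369 = 40 + 1284369 = 1284409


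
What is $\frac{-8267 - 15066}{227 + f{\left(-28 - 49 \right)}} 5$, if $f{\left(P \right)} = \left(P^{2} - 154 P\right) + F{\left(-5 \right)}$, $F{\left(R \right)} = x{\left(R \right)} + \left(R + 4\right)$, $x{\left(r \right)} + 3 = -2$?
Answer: $- \frac{116665}{18008} \approx -6.4785$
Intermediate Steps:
$x{\left(r \right)} = -5$ ($x{\left(r \right)} = -3 - 2 = -5$)
$F{\left(R \right)} = -1 + R$ ($F{\left(R \right)} = -5 + \left(R + 4\right) = -5 + \left(4 + R\right) = -1 + R$)
$f{\left(P \right)} = -6 + P^{2} - 154 P$ ($f{\left(P \right)} = \left(P^{2} - 154 P\right) - 6 = -6 + P^{2} - 154 P$)
$\frac{-8267 - 15066}{227 + f{\left(-28 - 49 \right)}} 5 = \frac{-8267 - 15066}{227 - \left(6 - \left(-28 - 49\right)^{2} + 154 \left(-28 - 49\right)\right)} 5 = - \frac{23333}{227 - \left(6 - \left(-28 - 49\right)^{2} + 154 \left(-28 - 49\right)\right)} 5 = - \frac{23333}{227 - \left(-11852 - 5929\right)} 5 = - \frac{23333}{227 + \left(-6 + 5929 + 11858\right)} 5 = - \frac{23333}{227 + 17781} \cdot 5 = - \frac{23333}{18008} \cdot 5 = \left(-23333\right) \frac{1}{18008} \cdot 5 = \left(- \frac{23333}{18008}\right) 5 = - \frac{116665}{18008}$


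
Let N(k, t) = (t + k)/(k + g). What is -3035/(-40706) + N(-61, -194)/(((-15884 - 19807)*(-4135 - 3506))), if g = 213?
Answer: 20968140264815/281228727525912 ≈ 0.074559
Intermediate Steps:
N(k, t) = (k + t)/(213 + k) (N(k, t) = (t + k)/(k + 213) = (k + t)/(213 + k))
-3035/(-40706) + N(-61, -194)/(((-15884 - 19807)*(-4135 - 3506))) = -3035/(-40706) + ((-61 - 194)/(213 - 61))/(((-15884 - 19807)*(-4135 - 3506))) = -3035*(-1/40706) + (-255/152)/((-35691*(-7641))) = 3035/40706 + ((1/152)*(-255))/272714931 = 3035/40706 - 255/152*1/272714931 = 3035/40706 - 85/13817556504 = 20968140264815/281228727525912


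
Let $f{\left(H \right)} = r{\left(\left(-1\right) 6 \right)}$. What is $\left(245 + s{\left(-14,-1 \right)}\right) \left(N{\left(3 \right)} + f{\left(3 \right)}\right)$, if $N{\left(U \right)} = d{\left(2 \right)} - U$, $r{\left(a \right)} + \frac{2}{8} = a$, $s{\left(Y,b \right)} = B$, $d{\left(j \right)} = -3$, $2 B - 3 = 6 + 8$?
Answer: $- \frac{24843}{8} \approx -3105.4$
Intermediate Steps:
$B = \frac{17}{2}$ ($B = \frac{3}{2} + \frac{6 + 8}{2} = \frac{3}{2} + \frac{1}{2} \cdot 14 = \frac{3}{2} + 7 = \frac{17}{2} \approx 8.5$)
$s{\left(Y,b \right)} = \frac{17}{2}$
$r{\left(a \right)} = - \frac{1}{4} + a$
$f{\left(H \right)} = - \frac{25}{4}$ ($f{\left(H \right)} = - \frac{1}{4} - 6 = - \frac{25}{4}$)
$N{\left(U \right)} = -3 - U$
$\left(245 + s{\left(-14,-1 \right)}\right) \left(N{\left(3 \right)} + f{\left(3 \right)}\right) = \left(245 + \frac{17}{2}\right) \left(\left(-3 - 3\right) - \frac{25}{4}\right) = \frac{507 \left(\left(-3 - 3\right) - \frac{25}{4}\right)}{2} = \frac{507 \left(-6 - \frac{25}{4}\right)}{2} = \frac{507}{2} \left(- \frac{49}{4}\right) = - \frac{24843}{8}$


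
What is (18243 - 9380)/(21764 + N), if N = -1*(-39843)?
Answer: 8863/61607 ≈ 0.14386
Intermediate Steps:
N = 39843
(18243 - 9380)/(21764 + N) = (18243 - 9380)/(21764 + 39843) = 8863/61607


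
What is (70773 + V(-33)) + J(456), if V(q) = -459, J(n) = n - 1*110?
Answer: 70660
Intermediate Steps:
J(n) = -110 + n (J(n) = n - 110 = -110 + n)
(70773 + V(-33)) + J(456) = (70773 - 459) + (-110 + 456) = 70314 + 346 = 70660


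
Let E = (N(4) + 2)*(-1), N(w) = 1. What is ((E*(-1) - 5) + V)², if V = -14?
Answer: 256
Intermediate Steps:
E = -3 (E = (1 + 2)*(-1) = 3*(-1) = -3)
((E*(-1) - 5) + V)² = ((-3*(-1) - 5) - 14)² = ((3 - 5) - 14)² = (-2 - 14)² = (-16)² = 256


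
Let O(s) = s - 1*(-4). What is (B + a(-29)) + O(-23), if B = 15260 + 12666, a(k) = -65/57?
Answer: 1590634/57 ≈ 27906.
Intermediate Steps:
a(k) = -65/57 (a(k) = -65*1/57 = -65/57)
O(s) = 4 + s (O(s) = s + 4 = 4 + s)
B = 27926
(B + a(-29)) + O(-23) = (27926 - 65/57) + (4 - 23) = 1591717/57 - 19 = 1590634/57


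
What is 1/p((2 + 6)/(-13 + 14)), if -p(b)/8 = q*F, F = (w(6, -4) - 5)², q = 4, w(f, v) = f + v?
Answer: -1/288 ≈ -0.0034722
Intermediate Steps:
F = 9 (F = ((6 - 4) - 5)² = (2 - 5)² = (-3)² = 9)
p(b) = -288 (p(b) = -32*9 = -8*36 = -288)
1/p((2 + 6)/(-13 + 14)) = 1/(-288) = -1/288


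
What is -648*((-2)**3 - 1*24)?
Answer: 20736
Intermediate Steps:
-648*((-2)**3 - 1*24) = -648*(-8 - 24) = -648*(-32) = 20736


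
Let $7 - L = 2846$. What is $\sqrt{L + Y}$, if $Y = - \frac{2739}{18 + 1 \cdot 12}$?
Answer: $\frac{i \sqrt{293030}}{10} \approx 54.132 i$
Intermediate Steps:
$L = -2839$ ($L = 7 - 2846 = -2839$)
$Y = - \frac{913}{10}$ ($Y = - \frac{2739}{18 + 12} = - \frac{2739}{30} = \left(-2739\right) \frac{1}{30} = - \frac{913}{10} \approx -91.3$)
$\sqrt{L + Y} = \sqrt{-2839 - \frac{913}{10}} = \sqrt{- \frac{29303}{10}} = \frac{i \sqrt{293030}}{10}$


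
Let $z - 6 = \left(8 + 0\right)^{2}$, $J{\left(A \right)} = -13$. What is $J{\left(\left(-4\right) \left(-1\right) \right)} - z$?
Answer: $-83$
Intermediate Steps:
$z = 70$ ($z = 6 + \left(8 + 0\right)^{2} = 6 + 8^{2} = 6 + 64 = 70$)
$J{\left(\left(-4\right) \left(-1\right) \right)} - z = -13 - 70 = -83$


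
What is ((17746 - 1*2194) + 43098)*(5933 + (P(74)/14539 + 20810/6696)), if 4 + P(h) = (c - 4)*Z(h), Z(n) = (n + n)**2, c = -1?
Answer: 90996639681475/261702 ≈ 3.4771e+8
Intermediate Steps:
Z(n) = 4*n**2 (Z(n) = (2*n)**2 = 4*n**2)
P(h) = -4 - 20*h**2 (P(h) = -4 + (-1 - 4)*(4*h**2) = -4 - 20*h**2)
((17746 - 1*2194) + 43098)*(5933 + (P(74)/14539 + 20810/6696)) = ((17746 - 1*2194) + 43098)*(5933 + ((-4 - 20*74**2)/14539 + 20810/6696)) = ((17746 - 2194) + 43098)*(5933 + ((-4 - 20*5476)*(1/14539) + 20810*(1/6696))) = (15552 + 43098)*(5933 + ((-4 - 109520)*(1/14539) + 10405/3348)) = 58650*(5933 + (-109524*1/14539 + 10405/3348)) = 58650*(5933 + (-109524/14539 + 10405/3348)) = 58650*(5933 - 6948647/1570212) = 58650*(9309119149/1570212) = 90996639681475/261702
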